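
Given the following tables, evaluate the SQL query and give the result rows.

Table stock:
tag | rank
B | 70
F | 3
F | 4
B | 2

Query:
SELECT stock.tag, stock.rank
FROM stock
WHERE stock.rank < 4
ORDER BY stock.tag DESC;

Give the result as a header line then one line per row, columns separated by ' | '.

After WHERE (2 rows):
stock.tag | stock.rank
F | 3
B | 2
After SELECT (2 rows):
stock.tag | stock.rank
F | 3
B | 2
After ORDER BY (2 rows):
stock.tag | stock.rank
F | 3
B | 2

== RESULT ==
stock.tag | stock.rank
F | 3
B | 2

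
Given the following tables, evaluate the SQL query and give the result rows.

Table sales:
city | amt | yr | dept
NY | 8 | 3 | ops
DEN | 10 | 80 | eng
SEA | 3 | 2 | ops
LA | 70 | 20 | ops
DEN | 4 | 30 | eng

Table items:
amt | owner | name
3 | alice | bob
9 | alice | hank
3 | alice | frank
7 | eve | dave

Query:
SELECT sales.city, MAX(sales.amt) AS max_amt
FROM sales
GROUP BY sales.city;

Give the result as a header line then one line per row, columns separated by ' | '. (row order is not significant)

== RESULT ==
sales.city | max_amt
NY | 8
DEN | 10
SEA | 3
LA | 70

Derivation:
After GROUP BY (4 rows):
sales.city | max_amt
NY | 8
DEN | 10
SEA | 3
LA | 70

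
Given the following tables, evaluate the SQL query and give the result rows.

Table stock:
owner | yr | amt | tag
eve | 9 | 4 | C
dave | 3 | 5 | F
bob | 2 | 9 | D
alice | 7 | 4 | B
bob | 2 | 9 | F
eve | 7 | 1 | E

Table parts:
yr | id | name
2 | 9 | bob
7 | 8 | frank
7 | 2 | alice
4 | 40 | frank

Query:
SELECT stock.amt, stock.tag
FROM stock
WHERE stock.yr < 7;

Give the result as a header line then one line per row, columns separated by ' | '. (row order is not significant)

After WHERE (3 rows):
stock.owner | stock.yr | stock.amt | stock.tag
dave | 3 | 5 | F
bob | 2 | 9 | D
bob | 2 | 9 | F
After SELECT (3 rows):
stock.amt | stock.tag
5 | F
9 | D
9 | F

== RESULT ==
stock.amt | stock.tag
5 | F
9 | D
9 | F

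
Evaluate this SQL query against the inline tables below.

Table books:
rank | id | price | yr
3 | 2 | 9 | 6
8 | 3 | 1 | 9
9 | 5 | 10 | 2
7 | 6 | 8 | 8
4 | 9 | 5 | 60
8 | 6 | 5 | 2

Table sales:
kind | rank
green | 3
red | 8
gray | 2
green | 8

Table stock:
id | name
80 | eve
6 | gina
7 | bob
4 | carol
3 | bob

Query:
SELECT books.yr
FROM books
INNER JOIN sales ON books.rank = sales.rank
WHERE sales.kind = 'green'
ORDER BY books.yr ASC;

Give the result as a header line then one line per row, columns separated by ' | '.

== RESULT ==
books.yr
2
6
9

Derivation:
After JOIN sales (5 rows):
books.rank | books.id | books.price | books.yr | sales.kind | sales.rank
3 | 2 | 9 | 6 | green | 3
8 | 3 | 1 | 9 | red | 8
8 | 3 | 1 | 9 | green | 8
8 | 6 | 5 | 2 | red | 8
8 | 6 | 5 | 2 | green | 8
After WHERE (3 rows):
books.rank | books.id | books.price | books.yr | sales.kind | sales.rank
3 | 2 | 9 | 6 | green | 3
8 | 3 | 1 | 9 | green | 8
8 | 6 | 5 | 2 | green | 8
After SELECT (3 rows):
books.yr
6
9
2
After ORDER BY (3 rows):
books.yr
2
6
9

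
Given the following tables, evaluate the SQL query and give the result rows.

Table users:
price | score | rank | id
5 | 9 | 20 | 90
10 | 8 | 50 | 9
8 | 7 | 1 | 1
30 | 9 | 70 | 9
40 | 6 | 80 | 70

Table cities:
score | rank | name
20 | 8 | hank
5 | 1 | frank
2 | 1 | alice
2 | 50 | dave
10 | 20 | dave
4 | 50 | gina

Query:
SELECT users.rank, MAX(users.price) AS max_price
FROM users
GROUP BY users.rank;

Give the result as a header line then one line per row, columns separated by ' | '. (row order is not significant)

== RESULT ==
users.rank | max_price
20 | 5
50 | 10
1 | 8
70 | 30
80 | 40

Derivation:
After GROUP BY (5 rows):
users.rank | max_price
20 | 5
50 | 10
1 | 8
70 | 30
80 | 40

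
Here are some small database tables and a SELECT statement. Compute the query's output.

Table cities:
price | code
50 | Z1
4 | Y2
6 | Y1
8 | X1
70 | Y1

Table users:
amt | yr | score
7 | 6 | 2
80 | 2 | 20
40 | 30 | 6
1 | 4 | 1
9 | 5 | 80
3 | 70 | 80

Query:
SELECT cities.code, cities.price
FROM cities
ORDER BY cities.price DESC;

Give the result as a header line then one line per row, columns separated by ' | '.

After SELECT (5 rows):
cities.code | cities.price
Z1 | 50
Y2 | 4
Y1 | 6
X1 | 8
Y1 | 70
After ORDER BY (5 rows):
cities.code | cities.price
Y1 | 70
Z1 | 50
X1 | 8
Y1 | 6
Y2 | 4

== RESULT ==
cities.code | cities.price
Y1 | 70
Z1 | 50
X1 | 8
Y1 | 6
Y2 | 4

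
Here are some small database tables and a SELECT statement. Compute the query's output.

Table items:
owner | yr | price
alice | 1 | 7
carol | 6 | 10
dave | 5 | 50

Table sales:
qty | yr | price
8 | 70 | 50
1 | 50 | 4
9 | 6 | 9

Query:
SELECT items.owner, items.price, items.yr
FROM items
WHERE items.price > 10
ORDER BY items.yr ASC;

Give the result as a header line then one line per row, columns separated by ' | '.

== RESULT ==
items.owner | items.price | items.yr
dave | 50 | 5

Derivation:
After WHERE (1 rows):
items.owner | items.yr | items.price
dave | 5 | 50
After SELECT (1 rows):
items.owner | items.price | items.yr
dave | 50 | 5
After ORDER BY (1 rows):
items.owner | items.price | items.yr
dave | 50 | 5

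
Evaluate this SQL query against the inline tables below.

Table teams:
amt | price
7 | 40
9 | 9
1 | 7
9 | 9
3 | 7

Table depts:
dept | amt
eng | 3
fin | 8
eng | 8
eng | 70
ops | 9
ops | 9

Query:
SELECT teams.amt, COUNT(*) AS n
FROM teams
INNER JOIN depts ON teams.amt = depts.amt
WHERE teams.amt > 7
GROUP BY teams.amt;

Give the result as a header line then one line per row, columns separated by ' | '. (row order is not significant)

After JOIN depts (5 rows):
teams.amt | teams.price | depts.dept | depts.amt
9 | 9 | ops | 9
9 | 9 | ops | 9
9 | 9 | ops | 9
9 | 9 | ops | 9
3 | 7 | eng | 3
After WHERE (4 rows):
teams.amt | teams.price | depts.dept | depts.amt
9 | 9 | ops | 9
9 | 9 | ops | 9
9 | 9 | ops | 9
9 | 9 | ops | 9
After GROUP BY (1 rows):
teams.amt | n
9 | 4

== RESULT ==
teams.amt | n
9 | 4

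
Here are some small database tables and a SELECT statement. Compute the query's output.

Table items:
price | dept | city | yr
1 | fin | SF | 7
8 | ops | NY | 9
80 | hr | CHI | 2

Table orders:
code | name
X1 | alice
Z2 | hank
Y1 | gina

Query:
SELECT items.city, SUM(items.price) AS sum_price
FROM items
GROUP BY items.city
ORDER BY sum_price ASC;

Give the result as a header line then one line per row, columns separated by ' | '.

== RESULT ==
items.city | sum_price
SF | 1
NY | 8
CHI | 80

Derivation:
After GROUP BY (3 rows):
items.city | sum_price
SF | 1
NY | 8
CHI | 80
After ORDER BY (3 rows):
items.city | sum_price
SF | 1
NY | 8
CHI | 80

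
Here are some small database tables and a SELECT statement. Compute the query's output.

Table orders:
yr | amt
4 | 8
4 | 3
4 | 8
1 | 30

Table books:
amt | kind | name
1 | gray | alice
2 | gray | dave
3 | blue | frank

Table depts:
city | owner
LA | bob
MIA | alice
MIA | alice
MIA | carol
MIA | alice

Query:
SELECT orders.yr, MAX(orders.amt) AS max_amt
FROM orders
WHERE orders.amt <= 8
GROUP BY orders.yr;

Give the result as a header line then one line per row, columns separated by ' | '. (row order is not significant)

After WHERE (3 rows):
orders.yr | orders.amt
4 | 8
4 | 3
4 | 8
After GROUP BY (1 rows):
orders.yr | max_amt
4 | 8

== RESULT ==
orders.yr | max_amt
4 | 8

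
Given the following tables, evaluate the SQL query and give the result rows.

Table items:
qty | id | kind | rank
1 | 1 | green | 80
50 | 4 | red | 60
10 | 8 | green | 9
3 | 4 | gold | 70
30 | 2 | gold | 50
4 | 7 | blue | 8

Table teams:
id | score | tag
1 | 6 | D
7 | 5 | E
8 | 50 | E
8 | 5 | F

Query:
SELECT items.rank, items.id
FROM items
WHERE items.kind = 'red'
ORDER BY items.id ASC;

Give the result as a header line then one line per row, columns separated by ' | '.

After WHERE (1 rows):
items.qty | items.id | items.kind | items.rank
50 | 4 | red | 60
After SELECT (1 rows):
items.rank | items.id
60 | 4
After ORDER BY (1 rows):
items.rank | items.id
60 | 4

== RESULT ==
items.rank | items.id
60 | 4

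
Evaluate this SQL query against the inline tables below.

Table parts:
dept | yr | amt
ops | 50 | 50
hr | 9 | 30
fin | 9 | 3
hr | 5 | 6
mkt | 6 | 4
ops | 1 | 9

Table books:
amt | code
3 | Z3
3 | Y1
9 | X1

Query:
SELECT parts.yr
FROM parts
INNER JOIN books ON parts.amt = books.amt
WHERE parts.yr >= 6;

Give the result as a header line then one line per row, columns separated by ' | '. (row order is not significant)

After JOIN books (3 rows):
parts.dept | parts.yr | parts.amt | books.amt | books.code
fin | 9 | 3 | 3 | Z3
fin | 9 | 3 | 3 | Y1
ops | 1 | 9 | 9 | X1
After WHERE (2 rows):
parts.dept | parts.yr | parts.amt | books.amt | books.code
fin | 9 | 3 | 3 | Z3
fin | 9 | 3 | 3 | Y1
After SELECT (2 rows):
parts.yr
9
9

== RESULT ==
parts.yr
9
9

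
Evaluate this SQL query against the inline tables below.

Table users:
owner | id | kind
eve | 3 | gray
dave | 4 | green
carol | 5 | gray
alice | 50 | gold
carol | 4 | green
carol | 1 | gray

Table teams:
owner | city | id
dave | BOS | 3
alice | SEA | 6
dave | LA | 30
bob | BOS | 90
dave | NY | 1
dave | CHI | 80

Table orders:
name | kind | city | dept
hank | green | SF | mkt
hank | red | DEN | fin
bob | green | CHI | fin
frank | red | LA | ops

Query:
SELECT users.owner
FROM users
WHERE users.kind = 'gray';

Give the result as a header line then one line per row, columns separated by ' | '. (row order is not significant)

After WHERE (3 rows):
users.owner | users.id | users.kind
eve | 3 | gray
carol | 5 | gray
carol | 1 | gray
After SELECT (3 rows):
users.owner
eve
carol
carol

== RESULT ==
users.owner
eve
carol
carol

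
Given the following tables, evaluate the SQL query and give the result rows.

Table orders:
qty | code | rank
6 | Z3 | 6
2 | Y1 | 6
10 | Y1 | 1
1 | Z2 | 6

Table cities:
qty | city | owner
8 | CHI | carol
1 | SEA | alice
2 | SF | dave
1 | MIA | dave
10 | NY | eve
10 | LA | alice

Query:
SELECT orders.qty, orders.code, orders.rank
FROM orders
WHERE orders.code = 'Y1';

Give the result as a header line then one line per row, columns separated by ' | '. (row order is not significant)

== RESULT ==
orders.qty | orders.code | orders.rank
2 | Y1 | 6
10 | Y1 | 1

Derivation:
After WHERE (2 rows):
orders.qty | orders.code | orders.rank
2 | Y1 | 6
10 | Y1 | 1
After SELECT (2 rows):
orders.qty | orders.code | orders.rank
2 | Y1 | 6
10 | Y1 | 1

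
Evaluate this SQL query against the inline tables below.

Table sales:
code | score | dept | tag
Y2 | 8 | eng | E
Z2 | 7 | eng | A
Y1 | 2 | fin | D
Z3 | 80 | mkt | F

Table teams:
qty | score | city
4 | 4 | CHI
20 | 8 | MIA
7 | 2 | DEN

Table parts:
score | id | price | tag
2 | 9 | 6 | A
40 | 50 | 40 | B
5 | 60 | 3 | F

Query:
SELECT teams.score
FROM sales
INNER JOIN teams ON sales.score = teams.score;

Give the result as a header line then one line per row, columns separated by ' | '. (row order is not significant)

After JOIN teams (2 rows):
sales.code | sales.score | sales.dept | sales.tag | teams.qty | teams.score | teams.city
Y2 | 8 | eng | E | 20 | 8 | MIA
Y1 | 2 | fin | D | 7 | 2 | DEN
After SELECT (2 rows):
teams.score
8
2

== RESULT ==
teams.score
8
2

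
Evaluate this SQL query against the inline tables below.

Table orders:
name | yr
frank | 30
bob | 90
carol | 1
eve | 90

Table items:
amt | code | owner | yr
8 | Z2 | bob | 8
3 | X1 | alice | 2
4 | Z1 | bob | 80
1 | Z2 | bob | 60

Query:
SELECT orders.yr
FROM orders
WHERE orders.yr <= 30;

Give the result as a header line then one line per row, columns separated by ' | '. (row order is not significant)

== RESULT ==
orders.yr
30
1

Derivation:
After WHERE (2 rows):
orders.name | orders.yr
frank | 30
carol | 1
After SELECT (2 rows):
orders.yr
30
1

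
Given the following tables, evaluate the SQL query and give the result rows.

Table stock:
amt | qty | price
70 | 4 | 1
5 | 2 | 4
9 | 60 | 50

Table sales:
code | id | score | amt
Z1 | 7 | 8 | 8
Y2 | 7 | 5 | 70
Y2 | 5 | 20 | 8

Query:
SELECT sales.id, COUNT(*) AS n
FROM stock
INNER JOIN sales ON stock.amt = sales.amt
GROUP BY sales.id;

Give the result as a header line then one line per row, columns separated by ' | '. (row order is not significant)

== RESULT ==
sales.id | n
7 | 1

Derivation:
After JOIN sales (1 rows):
stock.amt | stock.qty | stock.price | sales.code | sales.id | sales.score | sales.amt
70 | 4 | 1 | Y2 | 7 | 5 | 70
After GROUP BY (1 rows):
sales.id | n
7 | 1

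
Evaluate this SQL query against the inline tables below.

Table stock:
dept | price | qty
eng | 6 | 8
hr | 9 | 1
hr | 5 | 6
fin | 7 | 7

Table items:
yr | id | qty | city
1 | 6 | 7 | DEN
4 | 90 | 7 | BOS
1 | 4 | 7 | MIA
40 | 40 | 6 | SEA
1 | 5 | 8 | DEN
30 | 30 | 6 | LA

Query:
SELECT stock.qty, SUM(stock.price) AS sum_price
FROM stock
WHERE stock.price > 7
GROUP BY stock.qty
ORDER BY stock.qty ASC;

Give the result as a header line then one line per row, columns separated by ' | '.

== RESULT ==
stock.qty | sum_price
1 | 9

Derivation:
After WHERE (1 rows):
stock.dept | stock.price | stock.qty
hr | 9 | 1
After GROUP BY (1 rows):
stock.qty | sum_price
1 | 9
After ORDER BY (1 rows):
stock.qty | sum_price
1 | 9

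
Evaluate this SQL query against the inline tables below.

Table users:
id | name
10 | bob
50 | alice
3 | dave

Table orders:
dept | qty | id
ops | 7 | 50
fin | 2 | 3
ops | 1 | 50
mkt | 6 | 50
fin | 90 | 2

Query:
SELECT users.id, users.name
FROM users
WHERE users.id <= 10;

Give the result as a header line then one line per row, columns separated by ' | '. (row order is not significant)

== RESULT ==
users.id | users.name
10 | bob
3 | dave

Derivation:
After WHERE (2 rows):
users.id | users.name
10 | bob
3 | dave
After SELECT (2 rows):
users.id | users.name
10 | bob
3 | dave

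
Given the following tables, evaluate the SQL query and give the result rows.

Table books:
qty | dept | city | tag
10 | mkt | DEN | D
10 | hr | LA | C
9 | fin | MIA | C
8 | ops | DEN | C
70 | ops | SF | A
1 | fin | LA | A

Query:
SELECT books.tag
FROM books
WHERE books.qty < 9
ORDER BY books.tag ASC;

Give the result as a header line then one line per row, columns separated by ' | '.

== RESULT ==
books.tag
A
C

Derivation:
After WHERE (2 rows):
books.qty | books.dept | books.city | books.tag
8 | ops | DEN | C
1 | fin | LA | A
After SELECT (2 rows):
books.tag
C
A
After ORDER BY (2 rows):
books.tag
A
C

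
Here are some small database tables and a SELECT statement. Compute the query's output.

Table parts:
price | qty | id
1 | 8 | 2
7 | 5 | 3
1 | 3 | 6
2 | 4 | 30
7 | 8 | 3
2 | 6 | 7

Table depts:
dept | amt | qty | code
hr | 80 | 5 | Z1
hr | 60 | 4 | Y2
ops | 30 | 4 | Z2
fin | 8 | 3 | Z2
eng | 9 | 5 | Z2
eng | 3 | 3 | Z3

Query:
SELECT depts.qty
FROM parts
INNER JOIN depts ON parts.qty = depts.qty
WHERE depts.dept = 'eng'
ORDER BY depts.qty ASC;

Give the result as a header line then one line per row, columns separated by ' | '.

== RESULT ==
depts.qty
3
5

Derivation:
After JOIN depts (6 rows):
parts.price | parts.qty | parts.id | depts.dept | depts.amt | depts.qty | depts.code
7 | 5 | 3 | hr | 80 | 5 | Z1
7 | 5 | 3 | eng | 9 | 5 | Z2
1 | 3 | 6 | fin | 8 | 3 | Z2
1 | 3 | 6 | eng | 3 | 3 | Z3
2 | 4 | 30 | hr | 60 | 4 | Y2
2 | 4 | 30 | ops | 30 | 4 | Z2
After WHERE (2 rows):
parts.price | parts.qty | parts.id | depts.dept | depts.amt | depts.qty | depts.code
7 | 5 | 3 | eng | 9 | 5 | Z2
1 | 3 | 6 | eng | 3 | 3 | Z3
After SELECT (2 rows):
depts.qty
5
3
After ORDER BY (2 rows):
depts.qty
3
5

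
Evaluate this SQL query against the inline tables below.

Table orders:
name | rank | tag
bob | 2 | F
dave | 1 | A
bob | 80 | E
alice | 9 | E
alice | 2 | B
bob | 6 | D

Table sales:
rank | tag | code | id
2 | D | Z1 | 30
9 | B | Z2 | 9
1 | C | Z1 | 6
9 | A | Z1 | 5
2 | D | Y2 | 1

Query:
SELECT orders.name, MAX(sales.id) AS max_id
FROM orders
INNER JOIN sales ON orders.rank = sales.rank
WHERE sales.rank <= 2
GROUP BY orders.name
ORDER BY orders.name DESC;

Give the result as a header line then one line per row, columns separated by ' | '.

== RESULT ==
orders.name | max_id
dave | 6
bob | 30
alice | 30

Derivation:
After JOIN sales (7 rows):
orders.name | orders.rank | orders.tag | sales.rank | sales.tag | sales.code | sales.id
bob | 2 | F | 2 | D | Z1 | 30
bob | 2 | F | 2 | D | Y2 | 1
dave | 1 | A | 1 | C | Z1 | 6
alice | 9 | E | 9 | B | Z2 | 9
alice | 9 | E | 9 | A | Z1 | 5
alice | 2 | B | 2 | D | Z1 | 30
alice | 2 | B | 2 | D | Y2 | 1
After WHERE (5 rows):
orders.name | orders.rank | orders.tag | sales.rank | sales.tag | sales.code | sales.id
bob | 2 | F | 2 | D | Z1 | 30
bob | 2 | F | 2 | D | Y2 | 1
dave | 1 | A | 1 | C | Z1 | 6
alice | 2 | B | 2 | D | Z1 | 30
alice | 2 | B | 2 | D | Y2 | 1
After GROUP BY (3 rows):
orders.name | max_id
bob | 30
dave | 6
alice | 30
After ORDER BY (3 rows):
orders.name | max_id
dave | 6
bob | 30
alice | 30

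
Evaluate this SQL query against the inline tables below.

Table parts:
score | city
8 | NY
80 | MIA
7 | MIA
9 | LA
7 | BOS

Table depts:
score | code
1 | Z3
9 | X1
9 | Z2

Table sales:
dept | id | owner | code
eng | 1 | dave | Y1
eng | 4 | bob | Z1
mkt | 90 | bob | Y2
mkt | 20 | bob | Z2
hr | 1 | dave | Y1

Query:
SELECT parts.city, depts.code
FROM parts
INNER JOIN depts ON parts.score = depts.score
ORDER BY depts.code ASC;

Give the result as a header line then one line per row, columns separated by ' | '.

After JOIN depts (2 rows):
parts.score | parts.city | depts.score | depts.code
9 | LA | 9 | X1
9 | LA | 9 | Z2
After SELECT (2 rows):
parts.city | depts.code
LA | X1
LA | Z2
After ORDER BY (2 rows):
parts.city | depts.code
LA | X1
LA | Z2

== RESULT ==
parts.city | depts.code
LA | X1
LA | Z2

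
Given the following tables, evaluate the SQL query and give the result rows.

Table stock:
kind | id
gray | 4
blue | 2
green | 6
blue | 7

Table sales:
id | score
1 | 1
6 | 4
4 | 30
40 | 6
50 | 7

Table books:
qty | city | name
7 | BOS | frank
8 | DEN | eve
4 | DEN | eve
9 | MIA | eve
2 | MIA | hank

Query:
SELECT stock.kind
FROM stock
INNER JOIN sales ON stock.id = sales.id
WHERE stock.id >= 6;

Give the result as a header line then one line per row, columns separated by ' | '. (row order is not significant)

After JOIN sales (2 rows):
stock.kind | stock.id | sales.id | sales.score
gray | 4 | 4 | 30
green | 6 | 6 | 4
After WHERE (1 rows):
stock.kind | stock.id | sales.id | sales.score
green | 6 | 6 | 4
After SELECT (1 rows):
stock.kind
green

== RESULT ==
stock.kind
green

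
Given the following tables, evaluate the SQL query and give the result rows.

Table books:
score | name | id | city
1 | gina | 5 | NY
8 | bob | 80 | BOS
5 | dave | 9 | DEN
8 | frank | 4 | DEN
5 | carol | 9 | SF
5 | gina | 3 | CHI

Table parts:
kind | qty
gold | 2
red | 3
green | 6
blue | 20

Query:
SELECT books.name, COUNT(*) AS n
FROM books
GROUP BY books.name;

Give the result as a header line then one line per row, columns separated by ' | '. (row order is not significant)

== RESULT ==
books.name | n
gina | 2
bob | 1
dave | 1
frank | 1
carol | 1

Derivation:
After GROUP BY (5 rows):
books.name | n
gina | 2
bob | 1
dave | 1
frank | 1
carol | 1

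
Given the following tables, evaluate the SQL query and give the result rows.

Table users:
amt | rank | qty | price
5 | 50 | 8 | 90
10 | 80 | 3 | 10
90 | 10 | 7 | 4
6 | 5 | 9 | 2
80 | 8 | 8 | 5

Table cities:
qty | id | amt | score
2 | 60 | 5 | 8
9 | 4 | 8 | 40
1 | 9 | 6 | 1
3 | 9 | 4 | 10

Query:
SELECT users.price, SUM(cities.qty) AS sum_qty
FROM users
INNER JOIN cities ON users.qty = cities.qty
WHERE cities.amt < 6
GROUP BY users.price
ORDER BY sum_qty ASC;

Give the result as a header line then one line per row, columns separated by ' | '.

== RESULT ==
users.price | sum_qty
10 | 3

Derivation:
After JOIN cities (2 rows):
users.amt | users.rank | users.qty | users.price | cities.qty | cities.id | cities.amt | cities.score
10 | 80 | 3 | 10 | 3 | 9 | 4 | 10
6 | 5 | 9 | 2 | 9 | 4 | 8 | 40
After WHERE (1 rows):
users.amt | users.rank | users.qty | users.price | cities.qty | cities.id | cities.amt | cities.score
10 | 80 | 3 | 10 | 3 | 9 | 4 | 10
After GROUP BY (1 rows):
users.price | sum_qty
10 | 3
After ORDER BY (1 rows):
users.price | sum_qty
10 | 3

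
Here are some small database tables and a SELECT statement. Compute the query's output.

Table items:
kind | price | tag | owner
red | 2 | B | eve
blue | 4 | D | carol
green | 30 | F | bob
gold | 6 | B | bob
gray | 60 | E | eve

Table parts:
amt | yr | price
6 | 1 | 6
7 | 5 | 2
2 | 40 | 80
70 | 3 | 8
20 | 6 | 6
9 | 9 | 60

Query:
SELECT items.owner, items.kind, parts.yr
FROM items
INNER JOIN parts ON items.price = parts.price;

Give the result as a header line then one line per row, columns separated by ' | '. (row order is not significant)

== RESULT ==
items.owner | items.kind | parts.yr
eve | red | 5
bob | gold | 1
bob | gold | 6
eve | gray | 9

Derivation:
After JOIN parts (4 rows):
items.kind | items.price | items.tag | items.owner | parts.amt | parts.yr | parts.price
red | 2 | B | eve | 7 | 5 | 2
gold | 6 | B | bob | 6 | 1 | 6
gold | 6 | B | bob | 20 | 6 | 6
gray | 60 | E | eve | 9 | 9 | 60
After SELECT (4 rows):
items.owner | items.kind | parts.yr
eve | red | 5
bob | gold | 1
bob | gold | 6
eve | gray | 9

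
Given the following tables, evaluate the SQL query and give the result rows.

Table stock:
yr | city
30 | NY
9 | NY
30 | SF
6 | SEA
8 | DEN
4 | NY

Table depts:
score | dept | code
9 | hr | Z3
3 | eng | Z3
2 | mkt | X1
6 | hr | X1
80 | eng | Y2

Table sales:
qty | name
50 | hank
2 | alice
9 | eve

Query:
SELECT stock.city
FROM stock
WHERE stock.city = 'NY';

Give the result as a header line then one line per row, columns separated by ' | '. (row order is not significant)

== RESULT ==
stock.city
NY
NY
NY

Derivation:
After WHERE (3 rows):
stock.yr | stock.city
30 | NY
9 | NY
4 | NY
After SELECT (3 rows):
stock.city
NY
NY
NY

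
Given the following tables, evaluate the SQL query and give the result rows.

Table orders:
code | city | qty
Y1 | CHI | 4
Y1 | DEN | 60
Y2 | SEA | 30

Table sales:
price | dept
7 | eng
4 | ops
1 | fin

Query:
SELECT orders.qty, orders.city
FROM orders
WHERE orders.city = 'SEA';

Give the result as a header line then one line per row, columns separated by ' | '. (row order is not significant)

After WHERE (1 rows):
orders.code | orders.city | orders.qty
Y2 | SEA | 30
After SELECT (1 rows):
orders.qty | orders.city
30 | SEA

== RESULT ==
orders.qty | orders.city
30 | SEA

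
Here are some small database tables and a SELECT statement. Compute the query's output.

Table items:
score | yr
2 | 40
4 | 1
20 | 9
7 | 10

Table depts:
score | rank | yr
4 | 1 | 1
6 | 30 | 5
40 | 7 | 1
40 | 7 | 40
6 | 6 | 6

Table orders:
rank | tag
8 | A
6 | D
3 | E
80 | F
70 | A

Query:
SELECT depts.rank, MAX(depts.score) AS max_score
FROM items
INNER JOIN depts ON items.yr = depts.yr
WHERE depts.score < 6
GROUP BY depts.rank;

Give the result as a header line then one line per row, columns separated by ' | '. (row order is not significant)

== RESULT ==
depts.rank | max_score
1 | 4

Derivation:
After JOIN depts (3 rows):
items.score | items.yr | depts.score | depts.rank | depts.yr
2 | 40 | 40 | 7 | 40
4 | 1 | 4 | 1 | 1
4 | 1 | 40 | 7 | 1
After WHERE (1 rows):
items.score | items.yr | depts.score | depts.rank | depts.yr
4 | 1 | 4 | 1 | 1
After GROUP BY (1 rows):
depts.rank | max_score
1 | 4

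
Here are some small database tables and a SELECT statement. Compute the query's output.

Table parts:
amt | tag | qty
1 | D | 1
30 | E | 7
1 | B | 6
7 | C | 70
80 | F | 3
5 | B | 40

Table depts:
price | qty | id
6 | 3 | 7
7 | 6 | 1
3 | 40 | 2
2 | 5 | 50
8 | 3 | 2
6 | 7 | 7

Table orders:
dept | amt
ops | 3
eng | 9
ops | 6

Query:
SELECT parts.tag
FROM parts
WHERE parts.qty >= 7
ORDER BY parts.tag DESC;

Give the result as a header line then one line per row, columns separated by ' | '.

After WHERE (3 rows):
parts.amt | parts.tag | parts.qty
30 | E | 7
7 | C | 70
5 | B | 40
After SELECT (3 rows):
parts.tag
E
C
B
After ORDER BY (3 rows):
parts.tag
E
C
B

== RESULT ==
parts.tag
E
C
B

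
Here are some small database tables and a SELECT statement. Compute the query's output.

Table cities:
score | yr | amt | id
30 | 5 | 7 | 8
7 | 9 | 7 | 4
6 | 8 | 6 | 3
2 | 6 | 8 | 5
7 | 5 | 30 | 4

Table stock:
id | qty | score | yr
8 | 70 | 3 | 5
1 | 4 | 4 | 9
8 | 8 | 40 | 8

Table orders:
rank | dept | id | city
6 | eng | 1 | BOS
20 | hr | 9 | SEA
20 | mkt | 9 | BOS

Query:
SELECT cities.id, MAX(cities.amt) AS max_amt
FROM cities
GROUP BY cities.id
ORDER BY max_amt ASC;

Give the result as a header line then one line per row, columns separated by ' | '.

After GROUP BY (4 rows):
cities.id | max_amt
8 | 7
4 | 30
3 | 6
5 | 8
After ORDER BY (4 rows):
cities.id | max_amt
3 | 6
8 | 7
5 | 8
4 | 30

== RESULT ==
cities.id | max_amt
3 | 6
8 | 7
5 | 8
4 | 30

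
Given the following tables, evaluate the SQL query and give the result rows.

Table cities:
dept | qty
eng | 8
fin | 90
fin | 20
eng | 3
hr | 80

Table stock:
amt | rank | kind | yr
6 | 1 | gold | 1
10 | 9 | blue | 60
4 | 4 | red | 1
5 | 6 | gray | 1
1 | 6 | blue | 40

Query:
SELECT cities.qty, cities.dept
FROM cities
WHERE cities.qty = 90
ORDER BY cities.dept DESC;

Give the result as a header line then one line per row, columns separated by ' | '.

After WHERE (1 rows):
cities.dept | cities.qty
fin | 90
After SELECT (1 rows):
cities.qty | cities.dept
90 | fin
After ORDER BY (1 rows):
cities.qty | cities.dept
90 | fin

== RESULT ==
cities.qty | cities.dept
90 | fin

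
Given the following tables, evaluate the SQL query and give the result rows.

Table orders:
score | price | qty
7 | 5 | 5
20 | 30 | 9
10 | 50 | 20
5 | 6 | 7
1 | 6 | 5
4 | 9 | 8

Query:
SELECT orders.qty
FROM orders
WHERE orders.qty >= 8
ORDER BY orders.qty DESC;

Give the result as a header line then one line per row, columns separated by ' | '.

== RESULT ==
orders.qty
20
9
8

Derivation:
After WHERE (3 rows):
orders.score | orders.price | orders.qty
20 | 30 | 9
10 | 50 | 20
4 | 9 | 8
After SELECT (3 rows):
orders.qty
9
20
8
After ORDER BY (3 rows):
orders.qty
20
9
8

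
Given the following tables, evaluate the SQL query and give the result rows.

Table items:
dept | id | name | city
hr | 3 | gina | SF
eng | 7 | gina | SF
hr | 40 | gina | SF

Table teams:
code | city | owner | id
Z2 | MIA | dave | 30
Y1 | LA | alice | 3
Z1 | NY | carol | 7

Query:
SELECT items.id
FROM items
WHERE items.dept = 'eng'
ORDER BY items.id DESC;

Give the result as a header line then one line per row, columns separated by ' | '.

After WHERE (1 rows):
items.dept | items.id | items.name | items.city
eng | 7 | gina | SF
After SELECT (1 rows):
items.id
7
After ORDER BY (1 rows):
items.id
7

== RESULT ==
items.id
7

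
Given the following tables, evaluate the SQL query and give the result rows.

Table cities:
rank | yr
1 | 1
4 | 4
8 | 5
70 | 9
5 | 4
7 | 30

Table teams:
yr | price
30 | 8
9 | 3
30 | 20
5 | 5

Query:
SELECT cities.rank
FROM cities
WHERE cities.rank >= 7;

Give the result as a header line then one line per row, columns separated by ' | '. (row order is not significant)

After WHERE (3 rows):
cities.rank | cities.yr
8 | 5
70 | 9
7 | 30
After SELECT (3 rows):
cities.rank
8
70
7

== RESULT ==
cities.rank
8
70
7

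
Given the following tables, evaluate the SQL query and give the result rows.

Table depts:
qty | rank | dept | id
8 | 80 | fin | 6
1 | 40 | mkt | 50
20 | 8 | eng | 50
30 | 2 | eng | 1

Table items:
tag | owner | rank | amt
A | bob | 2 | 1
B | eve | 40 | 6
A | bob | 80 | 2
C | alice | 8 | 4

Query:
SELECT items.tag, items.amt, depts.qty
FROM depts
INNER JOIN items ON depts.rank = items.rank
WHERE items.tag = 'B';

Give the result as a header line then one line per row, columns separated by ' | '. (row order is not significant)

== RESULT ==
items.tag | items.amt | depts.qty
B | 6 | 1

Derivation:
After JOIN items (4 rows):
depts.qty | depts.rank | depts.dept | depts.id | items.tag | items.owner | items.rank | items.amt
8 | 80 | fin | 6 | A | bob | 80 | 2
1 | 40 | mkt | 50 | B | eve | 40 | 6
20 | 8 | eng | 50 | C | alice | 8 | 4
30 | 2 | eng | 1 | A | bob | 2 | 1
After WHERE (1 rows):
depts.qty | depts.rank | depts.dept | depts.id | items.tag | items.owner | items.rank | items.amt
1 | 40 | mkt | 50 | B | eve | 40 | 6
After SELECT (1 rows):
items.tag | items.amt | depts.qty
B | 6 | 1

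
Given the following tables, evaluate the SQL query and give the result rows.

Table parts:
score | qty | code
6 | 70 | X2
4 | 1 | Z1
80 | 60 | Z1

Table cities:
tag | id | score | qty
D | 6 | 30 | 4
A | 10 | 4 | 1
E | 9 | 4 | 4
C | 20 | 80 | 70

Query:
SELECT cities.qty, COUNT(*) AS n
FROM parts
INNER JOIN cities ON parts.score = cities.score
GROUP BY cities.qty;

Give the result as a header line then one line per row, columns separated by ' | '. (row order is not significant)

After JOIN cities (3 rows):
parts.score | parts.qty | parts.code | cities.tag | cities.id | cities.score | cities.qty
4 | 1 | Z1 | A | 10 | 4 | 1
4 | 1 | Z1 | E | 9 | 4 | 4
80 | 60 | Z1 | C | 20 | 80 | 70
After GROUP BY (3 rows):
cities.qty | n
1 | 1
4 | 1
70 | 1

== RESULT ==
cities.qty | n
1 | 1
4 | 1
70 | 1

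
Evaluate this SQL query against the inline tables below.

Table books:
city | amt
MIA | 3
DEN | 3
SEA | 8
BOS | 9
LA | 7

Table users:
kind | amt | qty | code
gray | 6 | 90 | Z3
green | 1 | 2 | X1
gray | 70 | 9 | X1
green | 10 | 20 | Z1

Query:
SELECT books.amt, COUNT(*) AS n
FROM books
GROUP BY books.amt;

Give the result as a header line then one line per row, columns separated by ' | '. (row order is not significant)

== RESULT ==
books.amt | n
3 | 2
8 | 1
9 | 1
7 | 1

Derivation:
After GROUP BY (4 rows):
books.amt | n
3 | 2
8 | 1
9 | 1
7 | 1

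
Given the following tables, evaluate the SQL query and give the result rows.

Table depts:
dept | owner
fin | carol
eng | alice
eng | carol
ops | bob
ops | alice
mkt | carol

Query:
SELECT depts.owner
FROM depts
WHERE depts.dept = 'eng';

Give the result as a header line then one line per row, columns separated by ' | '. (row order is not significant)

== RESULT ==
depts.owner
alice
carol

Derivation:
After WHERE (2 rows):
depts.dept | depts.owner
eng | alice
eng | carol
After SELECT (2 rows):
depts.owner
alice
carol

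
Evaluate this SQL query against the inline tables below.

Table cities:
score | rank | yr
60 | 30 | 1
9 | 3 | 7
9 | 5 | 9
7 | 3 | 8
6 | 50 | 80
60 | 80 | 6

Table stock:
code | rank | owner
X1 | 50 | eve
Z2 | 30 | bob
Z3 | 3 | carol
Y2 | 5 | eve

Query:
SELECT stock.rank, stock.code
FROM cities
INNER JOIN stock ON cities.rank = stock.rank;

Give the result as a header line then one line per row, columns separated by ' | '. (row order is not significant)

== RESULT ==
stock.rank | stock.code
30 | Z2
3 | Z3
5 | Y2
3 | Z3
50 | X1

Derivation:
After JOIN stock (5 rows):
cities.score | cities.rank | cities.yr | stock.code | stock.rank | stock.owner
60 | 30 | 1 | Z2 | 30 | bob
9 | 3 | 7 | Z3 | 3 | carol
9 | 5 | 9 | Y2 | 5 | eve
7 | 3 | 8 | Z3 | 3 | carol
6 | 50 | 80 | X1 | 50 | eve
After SELECT (5 rows):
stock.rank | stock.code
30 | Z2
3 | Z3
5 | Y2
3 | Z3
50 | X1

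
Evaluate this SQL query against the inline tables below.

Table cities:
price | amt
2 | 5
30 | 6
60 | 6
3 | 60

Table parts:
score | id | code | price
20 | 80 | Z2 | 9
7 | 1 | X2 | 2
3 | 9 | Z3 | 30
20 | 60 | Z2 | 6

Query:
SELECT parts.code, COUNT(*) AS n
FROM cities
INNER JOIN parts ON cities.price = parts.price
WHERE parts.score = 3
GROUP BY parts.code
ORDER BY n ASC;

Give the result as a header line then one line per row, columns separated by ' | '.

After JOIN parts (2 rows):
cities.price | cities.amt | parts.score | parts.id | parts.code | parts.price
2 | 5 | 7 | 1 | X2 | 2
30 | 6 | 3 | 9 | Z3 | 30
After WHERE (1 rows):
cities.price | cities.amt | parts.score | parts.id | parts.code | parts.price
30 | 6 | 3 | 9 | Z3 | 30
After GROUP BY (1 rows):
parts.code | n
Z3 | 1
After ORDER BY (1 rows):
parts.code | n
Z3 | 1

== RESULT ==
parts.code | n
Z3 | 1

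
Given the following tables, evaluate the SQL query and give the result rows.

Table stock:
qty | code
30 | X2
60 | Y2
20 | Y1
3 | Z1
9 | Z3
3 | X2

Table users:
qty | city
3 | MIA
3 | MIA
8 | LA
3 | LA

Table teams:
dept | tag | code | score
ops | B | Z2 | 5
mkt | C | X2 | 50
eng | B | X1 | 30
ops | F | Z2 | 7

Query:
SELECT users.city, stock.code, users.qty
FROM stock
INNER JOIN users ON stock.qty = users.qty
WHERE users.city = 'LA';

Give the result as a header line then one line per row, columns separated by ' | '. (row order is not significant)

After JOIN users (6 rows):
stock.qty | stock.code | users.qty | users.city
3 | Z1 | 3 | MIA
3 | Z1 | 3 | MIA
3 | Z1 | 3 | LA
3 | X2 | 3 | MIA
3 | X2 | 3 | MIA
3 | X2 | 3 | LA
After WHERE (2 rows):
stock.qty | stock.code | users.qty | users.city
3 | Z1 | 3 | LA
3 | X2 | 3 | LA
After SELECT (2 rows):
users.city | stock.code | users.qty
LA | Z1 | 3
LA | X2 | 3

== RESULT ==
users.city | stock.code | users.qty
LA | Z1 | 3
LA | X2 | 3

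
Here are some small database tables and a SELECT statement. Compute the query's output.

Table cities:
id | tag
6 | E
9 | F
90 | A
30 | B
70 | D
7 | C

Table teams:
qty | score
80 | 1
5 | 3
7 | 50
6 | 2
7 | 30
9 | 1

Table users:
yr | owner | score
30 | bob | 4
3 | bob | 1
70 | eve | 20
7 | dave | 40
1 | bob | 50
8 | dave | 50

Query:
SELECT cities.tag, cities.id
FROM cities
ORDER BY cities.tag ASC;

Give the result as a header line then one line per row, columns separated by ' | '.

After SELECT (6 rows):
cities.tag | cities.id
E | 6
F | 9
A | 90
B | 30
D | 70
C | 7
After ORDER BY (6 rows):
cities.tag | cities.id
A | 90
B | 30
C | 7
D | 70
E | 6
F | 9

== RESULT ==
cities.tag | cities.id
A | 90
B | 30
C | 7
D | 70
E | 6
F | 9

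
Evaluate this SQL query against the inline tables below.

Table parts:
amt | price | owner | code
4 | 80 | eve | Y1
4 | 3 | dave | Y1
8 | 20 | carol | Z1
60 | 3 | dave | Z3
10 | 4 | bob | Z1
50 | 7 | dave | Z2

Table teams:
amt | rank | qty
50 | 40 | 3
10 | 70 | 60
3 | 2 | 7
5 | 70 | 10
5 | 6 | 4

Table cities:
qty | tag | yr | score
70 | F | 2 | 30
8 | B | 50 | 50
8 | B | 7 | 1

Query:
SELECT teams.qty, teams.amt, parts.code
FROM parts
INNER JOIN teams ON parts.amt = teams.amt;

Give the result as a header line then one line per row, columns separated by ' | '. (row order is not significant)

== RESULT ==
teams.qty | teams.amt | parts.code
60 | 10 | Z1
3 | 50 | Z2

Derivation:
After JOIN teams (2 rows):
parts.amt | parts.price | parts.owner | parts.code | teams.amt | teams.rank | teams.qty
10 | 4 | bob | Z1 | 10 | 70 | 60
50 | 7 | dave | Z2 | 50 | 40 | 3
After SELECT (2 rows):
teams.qty | teams.amt | parts.code
60 | 10 | Z1
3 | 50 | Z2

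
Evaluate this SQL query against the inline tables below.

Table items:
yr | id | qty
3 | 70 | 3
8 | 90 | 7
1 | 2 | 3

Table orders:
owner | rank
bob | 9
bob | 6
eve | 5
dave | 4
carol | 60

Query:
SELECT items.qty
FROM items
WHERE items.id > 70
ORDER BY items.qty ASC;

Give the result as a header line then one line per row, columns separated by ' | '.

After WHERE (1 rows):
items.yr | items.id | items.qty
8 | 90 | 7
After SELECT (1 rows):
items.qty
7
After ORDER BY (1 rows):
items.qty
7

== RESULT ==
items.qty
7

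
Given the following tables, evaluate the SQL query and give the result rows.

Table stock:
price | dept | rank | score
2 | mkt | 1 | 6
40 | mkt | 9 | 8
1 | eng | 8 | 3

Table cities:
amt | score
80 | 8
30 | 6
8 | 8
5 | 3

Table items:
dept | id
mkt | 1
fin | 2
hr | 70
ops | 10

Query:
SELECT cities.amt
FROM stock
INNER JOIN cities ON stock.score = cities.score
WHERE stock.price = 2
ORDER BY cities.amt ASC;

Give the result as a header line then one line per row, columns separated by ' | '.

== RESULT ==
cities.amt
30

Derivation:
After JOIN cities (4 rows):
stock.price | stock.dept | stock.rank | stock.score | cities.amt | cities.score
2 | mkt | 1 | 6 | 30 | 6
40 | mkt | 9 | 8 | 80 | 8
40 | mkt | 9 | 8 | 8 | 8
1 | eng | 8 | 3 | 5 | 3
After WHERE (1 rows):
stock.price | stock.dept | stock.rank | stock.score | cities.amt | cities.score
2 | mkt | 1 | 6 | 30 | 6
After SELECT (1 rows):
cities.amt
30
After ORDER BY (1 rows):
cities.amt
30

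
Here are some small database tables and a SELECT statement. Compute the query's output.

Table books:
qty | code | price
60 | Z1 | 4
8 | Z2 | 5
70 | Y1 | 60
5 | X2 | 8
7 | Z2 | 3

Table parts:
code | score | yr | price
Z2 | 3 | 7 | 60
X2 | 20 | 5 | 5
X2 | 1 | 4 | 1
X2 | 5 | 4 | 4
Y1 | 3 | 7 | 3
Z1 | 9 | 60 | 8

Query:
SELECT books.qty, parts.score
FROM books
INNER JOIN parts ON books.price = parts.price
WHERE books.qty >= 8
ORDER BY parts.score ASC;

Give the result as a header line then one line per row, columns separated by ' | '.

== RESULT ==
books.qty | parts.score
70 | 3
60 | 5
8 | 20

Derivation:
After JOIN parts (5 rows):
books.qty | books.code | books.price | parts.code | parts.score | parts.yr | parts.price
60 | Z1 | 4 | X2 | 5 | 4 | 4
8 | Z2 | 5 | X2 | 20 | 5 | 5
70 | Y1 | 60 | Z2 | 3 | 7 | 60
5 | X2 | 8 | Z1 | 9 | 60 | 8
7 | Z2 | 3 | Y1 | 3 | 7 | 3
After WHERE (3 rows):
books.qty | books.code | books.price | parts.code | parts.score | parts.yr | parts.price
60 | Z1 | 4 | X2 | 5 | 4 | 4
8 | Z2 | 5 | X2 | 20 | 5 | 5
70 | Y1 | 60 | Z2 | 3 | 7 | 60
After SELECT (3 rows):
books.qty | parts.score
60 | 5
8 | 20
70 | 3
After ORDER BY (3 rows):
books.qty | parts.score
70 | 3
60 | 5
8 | 20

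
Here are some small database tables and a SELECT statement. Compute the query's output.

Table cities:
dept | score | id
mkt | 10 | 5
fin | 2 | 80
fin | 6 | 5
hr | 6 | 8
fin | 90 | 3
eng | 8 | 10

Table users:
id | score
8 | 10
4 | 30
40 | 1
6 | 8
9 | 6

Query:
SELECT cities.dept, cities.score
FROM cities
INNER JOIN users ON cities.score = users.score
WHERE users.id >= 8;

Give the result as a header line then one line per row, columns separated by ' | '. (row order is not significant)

== RESULT ==
cities.dept | cities.score
mkt | 10
fin | 6
hr | 6

Derivation:
After JOIN users (4 rows):
cities.dept | cities.score | cities.id | users.id | users.score
mkt | 10 | 5 | 8 | 10
fin | 6 | 5 | 9 | 6
hr | 6 | 8 | 9 | 6
eng | 8 | 10 | 6 | 8
After WHERE (3 rows):
cities.dept | cities.score | cities.id | users.id | users.score
mkt | 10 | 5 | 8 | 10
fin | 6 | 5 | 9 | 6
hr | 6 | 8 | 9 | 6
After SELECT (3 rows):
cities.dept | cities.score
mkt | 10
fin | 6
hr | 6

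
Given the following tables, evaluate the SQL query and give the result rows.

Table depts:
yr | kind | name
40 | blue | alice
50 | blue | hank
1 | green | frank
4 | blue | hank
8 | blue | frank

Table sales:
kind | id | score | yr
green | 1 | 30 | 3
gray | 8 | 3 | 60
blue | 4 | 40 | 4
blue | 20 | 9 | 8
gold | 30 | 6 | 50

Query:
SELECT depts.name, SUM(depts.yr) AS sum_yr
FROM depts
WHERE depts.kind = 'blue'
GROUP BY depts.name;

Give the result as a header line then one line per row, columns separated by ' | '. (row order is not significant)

== RESULT ==
depts.name | sum_yr
alice | 40
hank | 54
frank | 8

Derivation:
After WHERE (4 rows):
depts.yr | depts.kind | depts.name
40 | blue | alice
50 | blue | hank
4 | blue | hank
8 | blue | frank
After GROUP BY (3 rows):
depts.name | sum_yr
alice | 40
hank | 54
frank | 8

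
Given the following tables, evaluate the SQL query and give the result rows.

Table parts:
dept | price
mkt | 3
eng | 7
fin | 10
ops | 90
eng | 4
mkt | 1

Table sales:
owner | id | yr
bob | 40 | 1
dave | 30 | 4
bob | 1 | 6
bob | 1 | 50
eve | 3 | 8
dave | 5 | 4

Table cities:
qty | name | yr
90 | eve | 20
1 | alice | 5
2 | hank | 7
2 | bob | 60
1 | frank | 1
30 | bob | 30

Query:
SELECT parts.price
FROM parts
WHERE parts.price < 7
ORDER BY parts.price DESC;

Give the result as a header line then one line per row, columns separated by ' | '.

After WHERE (3 rows):
parts.dept | parts.price
mkt | 3
eng | 4
mkt | 1
After SELECT (3 rows):
parts.price
3
4
1
After ORDER BY (3 rows):
parts.price
4
3
1

== RESULT ==
parts.price
4
3
1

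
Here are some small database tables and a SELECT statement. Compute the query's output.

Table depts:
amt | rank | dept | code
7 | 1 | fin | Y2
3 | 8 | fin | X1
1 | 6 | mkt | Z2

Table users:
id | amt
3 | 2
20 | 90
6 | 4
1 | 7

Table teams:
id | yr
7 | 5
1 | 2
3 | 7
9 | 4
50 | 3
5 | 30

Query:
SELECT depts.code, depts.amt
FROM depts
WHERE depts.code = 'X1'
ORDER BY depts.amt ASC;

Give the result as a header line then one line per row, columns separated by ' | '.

== RESULT ==
depts.code | depts.amt
X1 | 3

Derivation:
After WHERE (1 rows):
depts.amt | depts.rank | depts.dept | depts.code
3 | 8 | fin | X1
After SELECT (1 rows):
depts.code | depts.amt
X1 | 3
After ORDER BY (1 rows):
depts.code | depts.amt
X1 | 3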